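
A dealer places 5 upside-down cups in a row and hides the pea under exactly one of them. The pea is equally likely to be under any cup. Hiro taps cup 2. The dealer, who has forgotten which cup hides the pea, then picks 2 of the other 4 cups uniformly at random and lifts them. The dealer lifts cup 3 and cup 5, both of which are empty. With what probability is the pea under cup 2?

Apply Bayes' rule, conditioning on where the pea actually is.
If it is under any of cups 1, 2, and 4 (prior 1/5 each): the dealer picks exactly this set with probability 1/6 regardless, and none is the prize; weight (1/5)·(1/6) = 1/30 each.
If it is under either of cups 3 and 5 (prior 1/5 each): that cup was opened and seen not to hold the prize — ruled out; weight (1/5)·0 = 0 each.
The weights sum to 1/10.
So P(the pea under cup 2 | the dealer opened cup 3 and cup 5) = (1/30) / (1/10) = 1/3.

1/3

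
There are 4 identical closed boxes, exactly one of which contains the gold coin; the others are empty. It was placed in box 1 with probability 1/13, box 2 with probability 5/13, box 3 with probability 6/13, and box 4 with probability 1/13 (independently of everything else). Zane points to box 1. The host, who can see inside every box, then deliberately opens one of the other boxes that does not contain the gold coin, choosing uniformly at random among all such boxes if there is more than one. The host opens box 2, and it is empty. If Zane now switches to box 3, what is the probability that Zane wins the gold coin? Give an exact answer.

18/23

Condition on the true location of the gold coin.
If it is in box 1 (prior 1/13): the host has 3 equally likely choices, so probability 1/3; weight (1/13)·(1/3) = 1/39.
If it is in box 2 (prior 5/13): the host opened box 2, so this case is ruled out; weight (5/13)·0 = 0.
If it is in box 3 (prior 6/13): the host has 2 equally likely choices, so probability 1/2; weight (6/13)·(1/2) = 3/13.
If it is in box 4 (prior 1/13): the host has 2 equally likely choices, so probability 1/2; weight (1/13)·(1/2) = 1/26.
The weights sum to 23/78.
So P(the gold coin in box 3 | the host opened box 2) = (3/13) / (23/78) = 18/23.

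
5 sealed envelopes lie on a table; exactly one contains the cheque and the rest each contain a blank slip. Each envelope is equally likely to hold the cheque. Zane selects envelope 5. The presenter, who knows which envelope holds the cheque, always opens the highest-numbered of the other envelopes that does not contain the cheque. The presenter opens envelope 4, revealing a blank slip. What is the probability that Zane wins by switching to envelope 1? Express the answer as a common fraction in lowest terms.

1/4

Apply Bayes' rule, conditioning on where the cheque actually is.
If it is in any of envelopes 1, 2, 3, and 5 (prior 1/5 each): envelope 4 is the highest-numbered option available, probability 1; weight (1/5)·1 = 1/5 each.
If it is in envelope 4 (prior 1/5): the presenter opened envelope 4, so this case is ruled out; weight (1/5)·0 = 0.
The weights sum to 4/5.
So P(the cheque in envelope 1 | the presenter opened envelope 4) = (1/5) / (4/5) = 1/4.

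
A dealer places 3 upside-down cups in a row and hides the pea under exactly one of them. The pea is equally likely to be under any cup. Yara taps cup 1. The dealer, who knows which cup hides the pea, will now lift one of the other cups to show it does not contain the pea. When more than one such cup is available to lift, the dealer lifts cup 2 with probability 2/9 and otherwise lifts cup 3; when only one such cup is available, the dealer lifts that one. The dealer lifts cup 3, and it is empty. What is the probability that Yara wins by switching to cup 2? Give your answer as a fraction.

9/16

Condition on the true location of the pea.
If it is under cup 1 (prior 1/3): cup 2 is available but not opened, probability 7/9; weight (1/3)·(7/9) = 7/27.
If it is under cup 2 (prior 1/3): only cup 3 is available, probability 1; weight (1/3)·1 = 1/3.
If it is under cup 3 (prior 1/3): the dealer opened cup 3, so this case is ruled out; weight (1/3)·0 = 0.
The weights sum to 16/27.
So P(the pea under cup 2 | the dealer opened cup 3) = (1/3) / (16/27) = 9/16.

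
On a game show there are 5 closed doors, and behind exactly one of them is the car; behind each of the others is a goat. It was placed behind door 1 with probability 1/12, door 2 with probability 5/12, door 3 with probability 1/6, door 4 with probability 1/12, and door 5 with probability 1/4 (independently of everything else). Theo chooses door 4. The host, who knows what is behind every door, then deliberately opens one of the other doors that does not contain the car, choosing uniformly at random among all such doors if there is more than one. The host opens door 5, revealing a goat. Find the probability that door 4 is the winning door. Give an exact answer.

3/35

Apply Bayes' rule, conditioning on where the car actually is.
If it is behind door 1 (prior 1/12): the host has 3 equally likely choices, so probability 1/3; weight (1/12)·(1/3) = 1/36.
If it is behind door 2 (prior 5/12): the host has 3 equally likely choices, so probability 1/3; weight (5/12)·(1/3) = 5/36.
If it is behind door 3 (prior 1/6): the host has 3 equally likely choices, so probability 1/3; weight (1/6)·(1/3) = 1/18.
If it is behind door 4 (prior 1/12): the host has 4 equally likely choices, so probability 1/4; weight (1/12)·(1/4) = 1/48.
If it is behind door 5 (prior 1/4): the host opened door 5, so this case is ruled out; weight (1/4)·0 = 0.
The weights sum to 35/144.
So P(the car behind door 4 | the host opened door 5) = (1/48) / (35/144) = 3/35.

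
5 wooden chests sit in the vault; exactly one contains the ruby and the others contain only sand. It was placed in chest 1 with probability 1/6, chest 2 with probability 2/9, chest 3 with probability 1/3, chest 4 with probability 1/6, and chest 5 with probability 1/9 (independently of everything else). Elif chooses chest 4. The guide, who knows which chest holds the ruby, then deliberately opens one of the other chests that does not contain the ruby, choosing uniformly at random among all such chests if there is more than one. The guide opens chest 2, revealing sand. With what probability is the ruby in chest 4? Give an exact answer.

Condition on the true location of the ruby.
If it is in chest 1 (prior 1/6): the guide has 3 equally likely choices, so probability 1/3; weight (1/6)·(1/3) = 1/18.
If it is in chest 2 (prior 2/9): the guide opened chest 2, so this case is ruled out; weight (2/9)·0 = 0.
If it is in chest 3 (prior 1/3): the guide has 3 equally likely choices, so probability 1/3; weight (1/3)·(1/3) = 1/9.
If it is in chest 4 (prior 1/6): the guide has 4 equally likely choices, so probability 1/4; weight (1/6)·(1/4) = 1/24.
If it is in chest 5 (prior 1/9): the guide has 3 equally likely choices, so probability 1/3; weight (1/9)·(1/3) = 1/27.
The weights sum to 53/216.
So P(the ruby in chest 4 | the guide opened chest 2) = (1/24) / (53/216) = 9/53.

9/53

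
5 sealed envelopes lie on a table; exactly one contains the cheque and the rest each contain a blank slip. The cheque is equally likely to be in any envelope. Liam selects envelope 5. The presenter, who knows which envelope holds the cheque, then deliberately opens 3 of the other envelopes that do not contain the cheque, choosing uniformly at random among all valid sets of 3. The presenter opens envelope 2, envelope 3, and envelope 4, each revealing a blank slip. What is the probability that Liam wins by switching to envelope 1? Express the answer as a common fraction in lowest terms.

4/5

Consider each possible location of the cheque in turn.
If it is in envelope 1 (prior 1/5): the presenter has no choice, probability 1; weight (1/5)·1 = 1/5.
If it is in any of envelopes 2, 3, and 4 (prior 1/5 each): that envelope was opened and seen not to hold the prize — ruled out; weight (1/5)·0 = 0 each.
If it is in envelope 5 (prior 1/5): the presenter has 4 equally likely choices, so probability 1/4; weight (1/5)·(1/4) = 1/20.
The weights sum to 1/4.
So P(the cheque in envelope 1 | the presenter opened envelope 2, envelope 3, and envelope 4) = (1/5) / (1/4) = 4/5.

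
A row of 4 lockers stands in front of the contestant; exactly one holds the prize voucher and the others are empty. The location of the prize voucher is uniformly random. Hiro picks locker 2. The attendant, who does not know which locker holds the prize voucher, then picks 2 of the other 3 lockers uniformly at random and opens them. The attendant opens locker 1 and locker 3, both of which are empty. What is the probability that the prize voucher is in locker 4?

Condition on the true location of the prize voucher.
If it is in either of lockers 1 and 3 (prior 1/4 each): that locker was opened and seen not to hold the prize — ruled out; weight (1/4)·0 = 0 each.
If it is in either of lockers 2 and 4 (prior 1/4 each): the attendant picks exactly this set with probability 1/3 regardless, and none is the prize; weight (1/4)·(1/3) = 1/12 each.
The weights sum to 1/6.
So P(the prize voucher in locker 4 | the attendant opened locker 1 and locker 3) = (1/12) / (1/6) = 1/2.

1/2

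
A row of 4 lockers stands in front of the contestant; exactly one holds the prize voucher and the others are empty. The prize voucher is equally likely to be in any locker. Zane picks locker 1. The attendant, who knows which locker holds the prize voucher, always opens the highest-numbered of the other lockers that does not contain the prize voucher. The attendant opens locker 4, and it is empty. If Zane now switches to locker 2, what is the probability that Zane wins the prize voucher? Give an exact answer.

Consider each possible location of the prize voucher in turn.
If it is in any of lockers 1, 2, and 3 (prior 1/4 each): locker 4 is the highest-numbered option available, probability 1; weight (1/4)·1 = 1/4 each.
If it is in locker 4 (prior 1/4): the attendant opened locker 4, so this case is ruled out; weight (1/4)·0 = 0.
The weights sum to 3/4.
So P(the prize voucher in locker 2 | the attendant opened locker 4) = (1/4) / (3/4) = 1/3.

1/3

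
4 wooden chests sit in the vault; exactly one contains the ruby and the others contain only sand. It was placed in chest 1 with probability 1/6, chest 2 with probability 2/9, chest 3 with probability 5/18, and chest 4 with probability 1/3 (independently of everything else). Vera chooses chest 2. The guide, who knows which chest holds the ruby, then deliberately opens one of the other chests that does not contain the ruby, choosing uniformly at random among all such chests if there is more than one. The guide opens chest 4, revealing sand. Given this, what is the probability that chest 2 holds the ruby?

Apply Bayes' rule, conditioning on where the ruby actually is.
If it is in chest 1 (prior 1/6): the guide has 2 equally likely choices, so probability 1/2; weight (1/6)·(1/2) = 1/12.
If it is in chest 2 (prior 2/9): the guide has 3 equally likely choices, so probability 1/3; weight (2/9)·(1/3) = 2/27.
If it is in chest 3 (prior 5/18): the guide has 2 equally likely choices, so probability 1/2; weight (5/18)·(1/2) = 5/36.
If it is in chest 4 (prior 1/3): the guide opened chest 4, so this case is ruled out; weight (1/3)·0 = 0.
The weights sum to 8/27.
So P(the ruby in chest 2 | the guide opened chest 4) = (2/27) / (8/27) = 1/4.

1/4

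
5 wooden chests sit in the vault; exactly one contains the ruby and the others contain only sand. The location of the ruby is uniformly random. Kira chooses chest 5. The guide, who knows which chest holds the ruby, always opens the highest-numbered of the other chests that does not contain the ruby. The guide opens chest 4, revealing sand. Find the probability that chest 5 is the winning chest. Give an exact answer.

Condition on the true location of the ruby.
If it is in any of chests 1, 2, 3, and 5 (prior 1/5 each): chest 4 is the highest-numbered option available, probability 1; weight (1/5)·1 = 1/5 each.
If it is in chest 4 (prior 1/5): the guide opened chest 4, so this case is ruled out; weight (1/5)·0 = 0.
The weights sum to 4/5.
So P(the ruby in chest 5 | the guide opened chest 4) = (1/5) / (4/5) = 1/4.

1/4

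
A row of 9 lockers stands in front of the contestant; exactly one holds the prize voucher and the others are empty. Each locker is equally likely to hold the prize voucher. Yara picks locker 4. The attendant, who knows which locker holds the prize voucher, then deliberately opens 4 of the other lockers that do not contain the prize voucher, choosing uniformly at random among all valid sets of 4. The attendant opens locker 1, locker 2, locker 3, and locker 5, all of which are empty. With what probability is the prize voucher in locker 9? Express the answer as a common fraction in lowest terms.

2/9

Consider each possible location of the prize voucher in turn.
If it is in any of lockers 1, 2, 3, and 5 (prior 1/9 each): that locker was opened and seen not to hold the prize — ruled out; weight (1/9)·0 = 0 each.
If it is in locker 4 (prior 1/9): the attendant has 70 equally likely choices, so probability 1/70; weight (1/9)·(1/70) = 1/630.
If it is in any of lockers 6, 7, 8, and 9 (prior 1/9 each): the attendant has 35 equally likely choices, so probability 1/35; weight (1/9)·(1/35) = 1/315 each.
The weights sum to 1/70.
So P(the prize voucher in locker 9 | the attendant opened locker 1, locker 2, locker 3, and locker 5) = (1/315) / (1/70) = 2/9.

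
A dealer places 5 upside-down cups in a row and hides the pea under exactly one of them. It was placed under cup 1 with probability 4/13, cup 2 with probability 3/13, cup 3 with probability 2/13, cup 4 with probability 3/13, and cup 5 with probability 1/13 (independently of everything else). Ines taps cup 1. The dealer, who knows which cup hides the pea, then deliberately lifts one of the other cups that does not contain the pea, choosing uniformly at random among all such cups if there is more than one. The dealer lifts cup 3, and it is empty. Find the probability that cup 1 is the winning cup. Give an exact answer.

Apply Bayes' rule, conditioning on where the pea actually is.
If it is under cup 1 (prior 4/13): the dealer has 4 equally likely choices, so probability 1/4; weight (4/13)·(1/4) = 1/13.
If it is under either of cups 2 and 4 (prior 3/13 each): the dealer has 3 equally likely choices, so probability 1/3; weight (3/13)·(1/3) = 1/13 each.
If it is under cup 3 (prior 2/13): the dealer opened cup 3, so this case is ruled out; weight (2/13)·0 = 0.
If it is under cup 5 (prior 1/13): the dealer has 3 equally likely choices, so probability 1/3; weight (1/13)·(1/3) = 1/39.
The weights sum to 10/39.
So P(the pea under cup 1 | the dealer opened cup 3) = (1/13) / (10/39) = 3/10.

3/10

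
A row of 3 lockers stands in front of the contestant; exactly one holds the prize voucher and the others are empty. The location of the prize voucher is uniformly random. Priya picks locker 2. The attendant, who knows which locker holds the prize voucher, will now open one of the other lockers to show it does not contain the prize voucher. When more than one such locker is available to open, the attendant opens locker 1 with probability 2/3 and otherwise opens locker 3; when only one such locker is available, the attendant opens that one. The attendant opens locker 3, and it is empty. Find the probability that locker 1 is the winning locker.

Apply Bayes' rule, conditioning on where the prize voucher actually is.
If it is in locker 1 (prior 1/3): only locker 3 is available, probability 1; weight (1/3)·1 = 1/3.
If it is in locker 2 (prior 1/3): locker 1 is available but not opened, probability 1/3; weight (1/3)·(1/3) = 1/9.
If it is in locker 3 (prior 1/3): the attendant opened locker 3, so this case is ruled out; weight (1/3)·0 = 0.
The weights sum to 4/9.
So P(the prize voucher in locker 1 | the attendant opened locker 3) = (1/3) / (4/9) = 3/4.

3/4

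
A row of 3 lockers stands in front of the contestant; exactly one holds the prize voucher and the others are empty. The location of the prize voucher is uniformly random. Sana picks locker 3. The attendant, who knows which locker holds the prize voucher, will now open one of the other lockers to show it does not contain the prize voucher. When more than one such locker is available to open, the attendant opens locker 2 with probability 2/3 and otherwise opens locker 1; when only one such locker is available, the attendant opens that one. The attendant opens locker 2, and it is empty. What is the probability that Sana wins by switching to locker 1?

3/5

Consider each possible location of the prize voucher in turn.
If it is in locker 1 (prior 1/3): only locker 2 is available, probability 1; weight (1/3)·1 = 1/3.
If it is in locker 2 (prior 1/3): the attendant opened locker 2, so this case is ruled out; weight (1/3)·0 = 0.
If it is in locker 3 (prior 1/3): locker 2 is available, opened with probability 2/3; weight (1/3)·(2/3) = 2/9.
The weights sum to 5/9.
So P(the prize voucher in locker 1 | the attendant opened locker 2) = (1/3) / (5/9) = 3/5.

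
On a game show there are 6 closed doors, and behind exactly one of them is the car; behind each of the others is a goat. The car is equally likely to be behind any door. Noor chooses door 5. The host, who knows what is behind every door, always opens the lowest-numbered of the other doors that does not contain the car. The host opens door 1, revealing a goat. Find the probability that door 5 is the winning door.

1/5

Apply Bayes' rule, conditioning on where the car actually is.
If it is behind door 1 (prior 1/6): the host opened door 1, so this case is ruled out; weight (1/6)·0 = 0.
If it is behind any of doors 2, 3, 4, 5, and 6 (prior 1/6 each): door 1 is the lowest-numbered option available, probability 1; weight (1/6)·1 = 1/6 each.
The weights sum to 5/6.
So P(the car behind door 5 | the host opened door 1) = (1/6) / (5/6) = 1/5.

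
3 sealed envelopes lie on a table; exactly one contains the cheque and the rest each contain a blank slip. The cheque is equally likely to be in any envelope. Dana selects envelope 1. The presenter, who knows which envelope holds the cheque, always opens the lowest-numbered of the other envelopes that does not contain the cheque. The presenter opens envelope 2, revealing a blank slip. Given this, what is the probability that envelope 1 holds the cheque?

Condition on the true location of the cheque.
If it is in either of envelopes 1 and 3 (prior 1/3 each): envelope 2 is the lowest-numbered option available, probability 1; weight (1/3)·1 = 1/3 each.
If it is in envelope 2 (prior 1/3): the presenter opened envelope 2, so this case is ruled out; weight (1/3)·0 = 0.
The weights sum to 2/3.
So P(the cheque in envelope 1 | the presenter opened envelope 2) = (1/3) / (2/3) = 1/2.

1/2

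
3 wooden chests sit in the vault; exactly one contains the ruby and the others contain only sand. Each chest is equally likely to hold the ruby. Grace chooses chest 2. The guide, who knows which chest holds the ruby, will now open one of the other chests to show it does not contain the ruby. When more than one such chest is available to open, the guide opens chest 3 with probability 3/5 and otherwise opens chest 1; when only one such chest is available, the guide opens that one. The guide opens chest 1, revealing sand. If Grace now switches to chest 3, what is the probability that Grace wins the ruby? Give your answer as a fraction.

Condition on the true location of the ruby.
If it is in chest 1 (prior 1/3): the guide opened chest 1, so this case is ruled out; weight (1/3)·0 = 0.
If it is in chest 2 (prior 1/3): chest 3 is available but not opened, probability 2/5; weight (1/3)·(2/5) = 2/15.
If it is in chest 3 (prior 1/3): only chest 1 is available, probability 1; weight (1/3)·1 = 1/3.
The weights sum to 7/15.
So P(the ruby in chest 3 | the guide opened chest 1) = (1/3) / (7/15) = 5/7.

5/7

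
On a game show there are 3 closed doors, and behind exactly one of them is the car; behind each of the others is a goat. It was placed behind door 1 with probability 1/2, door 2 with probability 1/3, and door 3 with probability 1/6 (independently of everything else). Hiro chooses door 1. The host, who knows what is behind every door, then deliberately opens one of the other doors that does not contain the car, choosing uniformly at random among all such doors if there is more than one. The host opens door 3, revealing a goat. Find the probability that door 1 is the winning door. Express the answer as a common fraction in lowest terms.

3/7

Condition on the true location of the car.
If it is behind door 1 (prior 1/2): the host has 2 equally likely choices, so probability 1/2; weight (1/2)·(1/2) = 1/4.
If it is behind door 2 (prior 1/3): the host has no choice, probability 1; weight (1/3)·1 = 1/3.
If it is behind door 3 (prior 1/6): the host opened door 3, so this case is ruled out; weight (1/6)·0 = 0.
The weights sum to 7/12.
So P(the car behind door 1 | the host opened door 3) = (1/4) / (7/12) = 3/7.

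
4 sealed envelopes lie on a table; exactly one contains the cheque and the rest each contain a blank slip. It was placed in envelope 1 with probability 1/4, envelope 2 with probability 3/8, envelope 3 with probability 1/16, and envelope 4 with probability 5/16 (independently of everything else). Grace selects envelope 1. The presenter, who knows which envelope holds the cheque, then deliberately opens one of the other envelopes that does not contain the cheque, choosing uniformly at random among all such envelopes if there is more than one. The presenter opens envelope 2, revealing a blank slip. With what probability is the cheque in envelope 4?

15/26

Consider each possible location of the cheque in turn.
If it is in envelope 1 (prior 1/4): the presenter has 3 equally likely choices, so probability 1/3; weight (1/4)·(1/3) = 1/12.
If it is in envelope 2 (prior 3/8): the presenter opened envelope 2, so this case is ruled out; weight (3/8)·0 = 0.
If it is in envelope 3 (prior 1/16): the presenter has 2 equally likely choices, so probability 1/2; weight (1/16)·(1/2) = 1/32.
If it is in envelope 4 (prior 5/16): the presenter has 2 equally likely choices, so probability 1/2; weight (5/16)·(1/2) = 5/32.
The weights sum to 13/48.
So P(the cheque in envelope 4 | the presenter opened envelope 2) = (5/32) / (13/48) = 15/26.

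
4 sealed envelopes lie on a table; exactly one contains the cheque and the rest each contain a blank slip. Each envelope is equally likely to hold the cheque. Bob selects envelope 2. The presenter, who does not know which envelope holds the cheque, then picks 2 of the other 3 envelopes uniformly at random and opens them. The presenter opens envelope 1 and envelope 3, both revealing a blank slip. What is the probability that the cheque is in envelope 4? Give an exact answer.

1/2

Because the presenter chose which envelopes to open without knowing where the cheque is, the choice is independent of the prize location. Learning that none of the 2 opened envelopes holds the cheque simply rules out those 2 locations and leaves the remaining 2 envelopes still equally likely by symmetry.
So P(the cheque in envelope 4) = 1/2.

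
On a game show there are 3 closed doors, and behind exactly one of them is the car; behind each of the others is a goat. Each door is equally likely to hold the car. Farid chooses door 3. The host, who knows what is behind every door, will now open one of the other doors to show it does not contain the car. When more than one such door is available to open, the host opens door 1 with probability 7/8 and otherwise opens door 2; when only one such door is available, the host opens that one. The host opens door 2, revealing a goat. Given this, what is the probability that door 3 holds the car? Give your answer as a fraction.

Apply Bayes' rule, conditioning on where the car actually is.
If it is behind door 1 (prior 1/3): only door 2 is available, probability 1; weight (1/3)·1 = 1/3.
If it is behind door 2 (prior 1/3): the host opened door 2, so this case is ruled out; weight (1/3)·0 = 0.
If it is behind door 3 (prior 1/3): door 1 is available but not opened, probability 1/8; weight (1/3)·(1/8) = 1/24.
The weights sum to 3/8.
So P(the car behind door 3 | the host opened door 2) = (1/24) / (3/8) = 1/9.

1/9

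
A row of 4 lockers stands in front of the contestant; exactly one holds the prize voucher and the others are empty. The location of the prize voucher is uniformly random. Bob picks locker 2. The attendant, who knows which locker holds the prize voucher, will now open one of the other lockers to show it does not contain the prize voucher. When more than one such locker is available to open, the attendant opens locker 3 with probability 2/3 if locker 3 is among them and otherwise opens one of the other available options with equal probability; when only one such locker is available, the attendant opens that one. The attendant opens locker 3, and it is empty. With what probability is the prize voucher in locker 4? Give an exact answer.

Apply Bayes' rule, conditioning on where the prize voucher actually is.
If it is in any of lockers 1, 2, and 4 (prior 1/4 each): locker 3 is available, opened with probability 2/3; weight (1/4)·(2/3) = 1/6 each.
If it is in locker 3 (prior 1/4): the attendant opened locker 3, so this case is ruled out; weight (1/4)·0 = 0.
The weights sum to 1/2.
So P(the prize voucher in locker 4 | the attendant opened locker 3) = (1/6) / (1/2) = 1/3.

1/3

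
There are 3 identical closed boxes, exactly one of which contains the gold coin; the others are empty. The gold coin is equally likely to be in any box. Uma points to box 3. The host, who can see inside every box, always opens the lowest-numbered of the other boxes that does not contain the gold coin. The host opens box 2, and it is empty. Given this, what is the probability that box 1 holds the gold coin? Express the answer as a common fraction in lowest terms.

1

Condition on the true location of the gold coin.
If it is in box 1 (prior 1/3): box 2 is the lowest-numbered option available, probability 1; weight (1/3)·1 = 1/3.
If it is in box 2 (prior 1/3): the host opened box 2, so this case is ruled out; weight (1/3)·0 = 0.
If it is in box 3 (prior 1/3): the host would have opened box 1 instead, probability 0; weight (1/3)·0 = 0.
The weights sum to 1/3.
So P(the gold coin in box 1 | the host opened box 2) = (1/3) / (1/3) = 1.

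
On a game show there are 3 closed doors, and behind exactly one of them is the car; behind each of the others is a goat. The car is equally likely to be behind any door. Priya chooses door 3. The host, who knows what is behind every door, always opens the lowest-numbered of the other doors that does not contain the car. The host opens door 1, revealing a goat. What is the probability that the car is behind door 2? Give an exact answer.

Apply Bayes' rule, conditioning on where the car actually is.
If it is behind door 1 (prior 1/3): the host opened door 1, so this case is ruled out; weight (1/3)·0 = 0.
If it is behind either of doors 2 and 3 (prior 1/3 each): door 1 is the lowest-numbered option available, probability 1; weight (1/3)·1 = 1/3 each.
The weights sum to 2/3.
So P(the car behind door 2 | the host opened door 1) = (1/3) / (2/3) = 1/2.

1/2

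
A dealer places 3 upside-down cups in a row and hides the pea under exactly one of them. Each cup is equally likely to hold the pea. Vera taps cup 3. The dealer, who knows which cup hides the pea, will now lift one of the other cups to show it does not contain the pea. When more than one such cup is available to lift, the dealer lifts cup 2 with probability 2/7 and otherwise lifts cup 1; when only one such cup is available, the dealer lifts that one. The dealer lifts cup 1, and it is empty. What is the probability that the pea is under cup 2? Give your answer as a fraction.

7/12

Apply Bayes' rule, conditioning on where the pea actually is.
If it is under cup 1 (prior 1/3): the dealer opened cup 1, so this case is ruled out; weight (1/3)·0 = 0.
If it is under cup 2 (prior 1/3): only cup 1 is available, probability 1; weight (1/3)·1 = 1/3.
If it is under cup 3 (prior 1/3): cup 2 is available but not opened, probability 5/7; weight (1/3)·(5/7) = 5/21.
The weights sum to 4/7.
So P(the pea under cup 2 | the dealer opened cup 1) = (1/3) / (4/7) = 7/12.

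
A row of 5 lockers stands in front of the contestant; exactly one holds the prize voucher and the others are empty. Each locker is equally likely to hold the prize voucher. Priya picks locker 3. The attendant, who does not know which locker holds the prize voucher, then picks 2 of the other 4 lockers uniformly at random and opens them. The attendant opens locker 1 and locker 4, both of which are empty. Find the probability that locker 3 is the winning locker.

1/3

Consider each possible location of the prize voucher in turn.
If it is in either of lockers 1 and 4 (prior 1/5 each): that locker was opened and seen not to hold the prize — ruled out; weight (1/5)·0 = 0 each.
If it is in any of lockers 2, 3, and 5 (prior 1/5 each): the attendant picks exactly this set with probability 1/6 regardless, and none is the prize; weight (1/5)·(1/6) = 1/30 each.
The weights sum to 1/10.
So P(the prize voucher in locker 3 | the attendant opened locker 1 and locker 4) = (1/30) / (1/10) = 1/3.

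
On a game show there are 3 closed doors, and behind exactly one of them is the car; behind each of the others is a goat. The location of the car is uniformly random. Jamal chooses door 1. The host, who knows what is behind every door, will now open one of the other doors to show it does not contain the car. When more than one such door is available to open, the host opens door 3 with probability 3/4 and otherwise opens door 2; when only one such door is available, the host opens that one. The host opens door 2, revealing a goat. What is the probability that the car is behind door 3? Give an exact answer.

Apply Bayes' rule, conditioning on where the car actually is.
If it is behind door 1 (prior 1/3): door 3 is available but not opened, probability 1/4; weight (1/3)·(1/4) = 1/12.
If it is behind door 2 (prior 1/3): the host opened door 2, so this case is ruled out; weight (1/3)·0 = 0.
If it is behind door 3 (prior 1/3): only door 2 is available, probability 1; weight (1/3)·1 = 1/3.
The weights sum to 5/12.
So P(the car behind door 3 | the host opened door 2) = (1/3) / (5/12) = 4/5.

4/5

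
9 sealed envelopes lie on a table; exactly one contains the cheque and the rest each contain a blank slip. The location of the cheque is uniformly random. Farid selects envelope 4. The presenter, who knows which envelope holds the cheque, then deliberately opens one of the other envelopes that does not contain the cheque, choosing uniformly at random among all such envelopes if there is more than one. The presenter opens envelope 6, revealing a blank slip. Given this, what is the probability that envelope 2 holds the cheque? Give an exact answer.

Consider each possible location of the cheque in turn.
If it is in any of envelopes 1, 2, 3, 5, 7, 8, and 9 (prior 1/9 each): the presenter has 7 equally likely choices, so probability 1/7; weight (1/9)·(1/7) = 1/63 each.
If it is in envelope 4 (prior 1/9): the presenter has 8 equally likely choices, so probability 1/8; weight (1/9)·(1/8) = 1/72.
If it is in envelope 6 (prior 1/9): the presenter opened envelope 6, so this case is ruled out; weight (1/9)·0 = 0.
The weights sum to 1/8.
So P(the cheque in envelope 2 | the presenter opened envelope 6) = (1/63) / (1/8) = 8/63.

8/63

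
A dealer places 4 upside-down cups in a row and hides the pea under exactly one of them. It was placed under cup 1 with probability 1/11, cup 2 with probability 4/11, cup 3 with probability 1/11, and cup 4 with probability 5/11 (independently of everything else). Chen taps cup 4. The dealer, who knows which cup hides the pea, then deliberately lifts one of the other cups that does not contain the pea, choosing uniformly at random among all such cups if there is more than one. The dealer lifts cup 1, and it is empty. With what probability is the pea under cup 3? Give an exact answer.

Condition on the true location of the pea.
If it is under cup 1 (prior 1/11): the dealer opened cup 1, so this case is ruled out; weight (1/11)·0 = 0.
If it is under cup 2 (prior 4/11): the dealer has 2 equally likely choices, so probability 1/2; weight (4/11)·(1/2) = 2/11.
If it is under cup 3 (prior 1/11): the dealer has 2 equally likely choices, so probability 1/2; weight (1/11)·(1/2) = 1/22.
If it is under cup 4 (prior 5/11): the dealer has 3 equally likely choices, so probability 1/3; weight (5/11)·(1/3) = 5/33.
The weights sum to 25/66.
So P(the pea under cup 3 | the dealer opened cup 1) = (1/22) / (25/66) = 3/25.

3/25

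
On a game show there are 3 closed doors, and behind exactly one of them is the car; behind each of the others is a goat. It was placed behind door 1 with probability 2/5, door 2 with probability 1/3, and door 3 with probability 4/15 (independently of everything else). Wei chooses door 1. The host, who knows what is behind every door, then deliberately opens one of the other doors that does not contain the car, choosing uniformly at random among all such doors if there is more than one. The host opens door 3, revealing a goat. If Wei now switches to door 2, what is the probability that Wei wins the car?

Consider each possible location of the car in turn.
If it is behind door 1 (prior 2/5): the host has 2 equally likely choices, so probability 1/2; weight (2/5)·(1/2) = 1/5.
If it is behind door 2 (prior 1/3): the host has no choice, probability 1; weight (1/3)·1 = 1/3.
If it is behind door 3 (prior 4/15): the host opened door 3, so this case is ruled out; weight (4/15)·0 = 0.
The weights sum to 8/15.
So P(the car behind door 2 | the host opened door 3) = (1/3) / (8/15) = 5/8.

5/8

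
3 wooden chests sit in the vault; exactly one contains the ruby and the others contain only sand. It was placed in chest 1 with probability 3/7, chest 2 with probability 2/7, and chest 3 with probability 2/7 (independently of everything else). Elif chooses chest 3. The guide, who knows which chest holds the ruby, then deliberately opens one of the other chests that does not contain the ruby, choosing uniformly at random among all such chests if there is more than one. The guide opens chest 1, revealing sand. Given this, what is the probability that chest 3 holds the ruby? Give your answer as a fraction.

1/3

Apply Bayes' rule, conditioning on where the ruby actually is.
If it is in chest 1 (prior 3/7): the guide opened chest 1, so this case is ruled out; weight (3/7)·0 = 0.
If it is in chest 2 (prior 2/7): the guide has no choice, probability 1; weight (2/7)·1 = 2/7.
If it is in chest 3 (prior 2/7): the guide has 2 equally likely choices, so probability 1/2; weight (2/7)·(1/2) = 1/7.
The weights sum to 3/7.
So P(the ruby in chest 3 | the guide opened chest 1) = (1/7) / (3/7) = 1/3.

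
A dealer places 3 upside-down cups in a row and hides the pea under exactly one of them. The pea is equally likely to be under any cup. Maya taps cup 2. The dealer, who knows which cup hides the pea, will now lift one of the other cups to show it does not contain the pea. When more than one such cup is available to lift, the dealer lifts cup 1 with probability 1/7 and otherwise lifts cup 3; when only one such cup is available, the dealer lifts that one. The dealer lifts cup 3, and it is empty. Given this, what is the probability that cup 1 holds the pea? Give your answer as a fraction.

7/13

Consider each possible location of the pea in turn.
If it is under cup 1 (prior 1/3): only cup 3 is available, probability 1; weight (1/3)·1 = 1/3.
If it is under cup 2 (prior 1/3): cup 1 is available but not opened, probability 6/7; weight (1/3)·(6/7) = 2/7.
If it is under cup 3 (prior 1/3): the dealer opened cup 3, so this case is ruled out; weight (1/3)·0 = 0.
The weights sum to 13/21.
So P(the pea under cup 1 | the dealer opened cup 3) = (1/3) / (13/21) = 7/13.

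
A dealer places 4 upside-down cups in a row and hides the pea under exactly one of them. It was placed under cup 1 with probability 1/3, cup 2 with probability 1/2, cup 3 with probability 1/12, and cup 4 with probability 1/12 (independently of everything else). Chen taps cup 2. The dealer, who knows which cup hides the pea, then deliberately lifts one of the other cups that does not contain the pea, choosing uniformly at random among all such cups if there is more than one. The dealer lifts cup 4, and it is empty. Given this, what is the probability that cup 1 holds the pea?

4/9

Condition on the true location of the pea.
If it is under cup 1 (prior 1/3): the dealer has 2 equally likely choices, so probability 1/2; weight (1/3)·(1/2) = 1/6.
If it is under cup 2 (prior 1/2): the dealer has 3 equally likely choices, so probability 1/3; weight (1/2)·(1/3) = 1/6.
If it is under cup 3 (prior 1/12): the dealer has 2 equally likely choices, so probability 1/2; weight (1/12)·(1/2) = 1/24.
If it is under cup 4 (prior 1/12): the dealer opened cup 4, so this case is ruled out; weight (1/12)·0 = 0.
The weights sum to 3/8.
So P(the pea under cup 1 | the dealer opened cup 4) = (1/6) / (3/8) = 4/9.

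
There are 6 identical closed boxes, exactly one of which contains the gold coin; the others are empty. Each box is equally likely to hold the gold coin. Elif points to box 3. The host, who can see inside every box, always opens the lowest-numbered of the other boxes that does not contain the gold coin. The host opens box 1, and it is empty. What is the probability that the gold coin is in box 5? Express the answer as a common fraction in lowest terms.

Condition on the true location of the gold coin.
If it is in box 1 (prior 1/6): the host opened box 1, so this case is ruled out; weight (1/6)·0 = 0.
If it is in any of boxes 2, 3, 4, 5, and 6 (prior 1/6 each): box 1 is the lowest-numbered option available, probability 1; weight (1/6)·1 = 1/6 each.
The weights sum to 5/6.
So P(the gold coin in box 5 | the host opened box 1) = (1/6) / (5/6) = 1/5.

1/5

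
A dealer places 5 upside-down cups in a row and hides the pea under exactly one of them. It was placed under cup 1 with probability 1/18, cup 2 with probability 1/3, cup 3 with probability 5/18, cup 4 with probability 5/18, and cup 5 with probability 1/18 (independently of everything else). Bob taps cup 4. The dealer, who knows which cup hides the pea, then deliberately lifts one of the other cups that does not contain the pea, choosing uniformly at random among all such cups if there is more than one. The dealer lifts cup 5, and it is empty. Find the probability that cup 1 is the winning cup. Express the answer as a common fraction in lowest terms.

4/63

Apply Bayes' rule, conditioning on where the pea actually is.
If it is under cup 1 (prior 1/18): the dealer has 3 equally likely choices, so probability 1/3; weight (1/18)·(1/3) = 1/54.
If it is under cup 2 (prior 1/3): the dealer has 3 equally likely choices, so probability 1/3; weight (1/3)·(1/3) = 1/9.
If it is under cup 3 (prior 5/18): the dealer has 3 equally likely choices, so probability 1/3; weight (5/18)·(1/3) = 5/54.
If it is under cup 4 (prior 5/18): the dealer has 4 equally likely choices, so probability 1/4; weight (5/18)·(1/4) = 5/72.
If it is under cup 5 (prior 1/18): the dealer opened cup 5, so this case is ruled out; weight (1/18)·0 = 0.
The weights sum to 7/24.
So P(the pea under cup 1 | the dealer opened cup 5) = (1/54) / (7/24) = 4/63.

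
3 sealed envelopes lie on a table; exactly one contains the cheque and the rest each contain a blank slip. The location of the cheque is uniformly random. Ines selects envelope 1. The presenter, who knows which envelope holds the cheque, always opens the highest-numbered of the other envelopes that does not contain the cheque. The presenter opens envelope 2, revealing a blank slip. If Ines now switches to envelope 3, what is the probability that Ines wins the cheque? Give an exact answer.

Condition on the true location of the cheque.
If it is in envelope 1 (prior 1/3): the presenter would have opened envelope 3 instead, probability 0; weight (1/3)·0 = 0.
If it is in envelope 2 (prior 1/3): the presenter opened envelope 2, so this case is ruled out; weight (1/3)·0 = 0.
If it is in envelope 3 (prior 1/3): envelope 2 is the highest-numbered option available, probability 1; weight (1/3)·1 = 1/3.
The weights sum to 1/3.
So P(the cheque in envelope 3 | the presenter opened envelope 2) = (1/3) / (1/3) = 1.

1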